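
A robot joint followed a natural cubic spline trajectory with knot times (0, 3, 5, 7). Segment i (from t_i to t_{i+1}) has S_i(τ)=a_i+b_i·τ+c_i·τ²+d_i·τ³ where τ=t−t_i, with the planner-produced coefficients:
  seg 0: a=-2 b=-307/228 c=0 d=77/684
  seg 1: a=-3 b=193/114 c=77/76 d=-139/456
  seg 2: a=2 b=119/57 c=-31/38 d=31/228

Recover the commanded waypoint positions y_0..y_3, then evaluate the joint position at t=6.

y_0 = S_0(0) = a_0 = -2
y_1 = S_1(0) = a_1 = -3
y_2 = S_2(0) = a_2 = 2
y_3 = S_2(2) = 4
t_q=6 is in segment 2 (τ=1); S_2(τ)=259/76

y_0=-2 y_1=-3 y_2=2 y_3=4
S(6) = 259/76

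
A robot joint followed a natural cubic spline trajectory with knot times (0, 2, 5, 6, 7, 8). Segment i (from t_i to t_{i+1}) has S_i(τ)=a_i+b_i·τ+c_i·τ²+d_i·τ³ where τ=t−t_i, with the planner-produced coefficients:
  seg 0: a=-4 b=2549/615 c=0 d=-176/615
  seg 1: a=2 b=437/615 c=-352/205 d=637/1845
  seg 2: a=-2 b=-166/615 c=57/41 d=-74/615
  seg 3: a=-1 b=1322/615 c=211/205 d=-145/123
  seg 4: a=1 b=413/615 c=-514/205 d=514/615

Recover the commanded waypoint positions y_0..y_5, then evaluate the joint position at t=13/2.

y_0 = S_0(0) = a_0 = -4
y_1 = S_1(0) = a_1 = 2
y_2 = S_2(0) = a_2 = -2
y_3 = S_3(0) = a_3 = -1
y_4 = S_4(0) = a_4 = 1
y_5 = S_4(1) = 0
t_q=13/2 is in segment 3 (τ=1/2); S_3(τ)=303/1640

y_0=-4 y_1=2 y_2=-2 y_3=-1 y_4=1 y_5=0
S(13/2) = 303/1640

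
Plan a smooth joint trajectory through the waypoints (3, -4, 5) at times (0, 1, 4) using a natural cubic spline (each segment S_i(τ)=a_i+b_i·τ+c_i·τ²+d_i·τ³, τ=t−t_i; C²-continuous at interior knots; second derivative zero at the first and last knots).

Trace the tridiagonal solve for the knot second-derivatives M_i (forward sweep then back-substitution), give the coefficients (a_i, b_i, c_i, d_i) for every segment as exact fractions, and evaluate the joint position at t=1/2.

Δ: Δ0=-7, Δ1=3
row 1: diag=8, rhs=60; c'=3/8, d'=15/2
back: M1=15/2
M: M0=0, M1=15/2, M2=0
seg 0: a=3, c=M0/2=0, d=(M1−M0)/(6·1)=5/4, b=Δ0−h0·(2M0+M1)/6=-33/4
seg 1: a=-4, c=M1/2=15/4, d=(M2−M1)/(6·3)=-5/12, b=Δ1−h1·(2M1+M2)/6=-9/2
t_q=1/2 → seg 0, τ=1/2; S=3+-33/4·τ+0·τ²+5/4·τ³=-31/32

  seg 0: a=3 b=-33/4 c=0 d=5/4
  seg 1: a=-4 b=-9/2 c=15/4 d=-5/12
S(1/2) = -31/32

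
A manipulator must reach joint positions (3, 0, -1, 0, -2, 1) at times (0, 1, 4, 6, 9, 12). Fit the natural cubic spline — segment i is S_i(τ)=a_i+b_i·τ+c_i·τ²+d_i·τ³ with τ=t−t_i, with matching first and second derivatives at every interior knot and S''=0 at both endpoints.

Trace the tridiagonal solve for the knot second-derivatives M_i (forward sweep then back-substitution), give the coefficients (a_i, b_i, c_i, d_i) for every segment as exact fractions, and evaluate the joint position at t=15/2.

  seg 0: a=3 b=-16621/4998 c=0 d=1627/4998
  seg 1: a=0 b=-5870/2499 c=1627/1666 d=-1523/14994
  seg 2: a=-1 b=3839/4998 c=52/833 d=-491/4998
  seg 3: a=0 b=-115/714 c=-439/833 d=5375/44982
  seg 4: a=-2 b=-242/2499 c=2741/4998 d=-2741/44982
S(15/2) = -13649/13328

Δ: Δ0=-3, Δ1=-1/3, Δ2=1/2, Δ3=-2/3, Δ4=1
row 1: diag=8, rhs=16; c'=3/8, d'=2
row 2: denom=10−3·3/8=71/8; d'=(5−3·2)/(71/8)=-8/71
row 3: denom=10−2·16/71=678/71; d'=(-7−2·-8/71)/(678/71)=-481/678
row 4: denom=12−3·71/226=2499/226; d'=(10−3·-481/678)/(2499/226)=2741/2499
back: M4=2741/2499
back: M3=-481/678−71/226·2741/2499=-878/833
back: M2=-8/71−16/71·-878/833=104/833
back: M1=2−3/8·104/833=1627/833
M: M0=0, M1=1627/833, M2=104/833, M3=-878/833, M4=2741/2499, M5=0
seg 0: a=3, c=M0/2=0, d=(M1−M0)/(6·1)=1627/4998, b=Δ0−h0·(2M0+M1)/6=-16621/4998
seg 1: a=0, c=M1/2=1627/1666, d=(M2−M1)/(6·3)=-1523/14994, b=Δ1−h1·(2M1+M2)/6=-5870/2499
seg 2: a=-1, c=M2/2=52/833, d=(M3−M2)/(6·2)=-491/4998, b=Δ2−h2·(2M2+M3)/6=3839/4998
seg 3: a=0, c=M3/2=-439/833, d=(M4−M3)/(6·3)=5375/44982, b=Δ3−h3·(2M3+M4)/6=-115/714
seg 4: a=-2, c=M4/2=2741/4998, d=(M5−M4)/(6·3)=-2741/44982, b=Δ4−h4·(2M4+M5)/6=-242/2499
t_q=15/2 → seg 3, τ=3/2; S=0+-115/714·τ+-439/833·τ²+5375/44982·τ³=-13649/13328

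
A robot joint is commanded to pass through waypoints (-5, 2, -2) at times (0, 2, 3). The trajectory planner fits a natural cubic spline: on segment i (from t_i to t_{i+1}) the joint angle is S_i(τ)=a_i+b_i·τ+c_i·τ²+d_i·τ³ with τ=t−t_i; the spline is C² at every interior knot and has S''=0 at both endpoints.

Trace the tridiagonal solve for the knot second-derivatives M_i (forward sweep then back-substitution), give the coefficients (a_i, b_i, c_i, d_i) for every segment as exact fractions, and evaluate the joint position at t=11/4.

  seg 0: a=-5 b=6 c=0 d=-5/8
  seg 1: a=2 b=-3/2 c=-15/4 d=5/4
S(11/4) = -181/256

Δ: Δ0=7/2, Δ1=-4
row 1: diag=6, rhs=-45; c'=1/6, d'=-15/2
back: M1=-15/2
M: M0=0, M1=-15/2, M2=0
seg 0: a=-5, c=M0/2=0, d=(M1−M0)/(6·2)=-5/8, b=Δ0−h0·(2M0+M1)/6=6
seg 1: a=2, c=M1/2=-15/4, d=(M2−M1)/(6·1)=5/4, b=Δ1−h1·(2M1+M2)/6=-3/2
t_q=11/4 → seg 1, τ=3/4; S=2+-3/2·τ+-15/4·τ²+5/4·τ³=-181/256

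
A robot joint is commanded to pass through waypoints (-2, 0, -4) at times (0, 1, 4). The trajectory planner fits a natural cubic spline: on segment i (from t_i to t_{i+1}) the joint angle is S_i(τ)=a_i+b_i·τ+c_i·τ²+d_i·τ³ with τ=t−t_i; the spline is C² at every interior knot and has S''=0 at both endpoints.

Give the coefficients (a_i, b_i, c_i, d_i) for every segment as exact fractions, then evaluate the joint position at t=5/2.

Δ: Δ0=2, Δ1=-4/3
row 1: diag=8, rhs=-20; c'=3/8, d'=-5/2
back: M1=-5/2
M: M0=0, M1=-5/2, M2=0
seg 0: a=-2, c=M0/2=0, d=(M1−M0)/(6·1)=-5/12, b=Δ0−h0·(2M0+M1)/6=29/12
seg 1: a=0, c=M1/2=-5/4, d=(M2−M1)/(6·3)=5/36, b=Δ1−h1·(2M1+M2)/6=7/6
t_q=5/2 → seg 1, τ=3/2; S=0+7/6·τ+-5/4·τ²+5/36·τ³=-19/32

  seg 0: a=-2 b=29/12 c=0 d=-5/12
  seg 1: a=0 b=7/6 c=-5/4 d=5/36
S(5/2) = -19/32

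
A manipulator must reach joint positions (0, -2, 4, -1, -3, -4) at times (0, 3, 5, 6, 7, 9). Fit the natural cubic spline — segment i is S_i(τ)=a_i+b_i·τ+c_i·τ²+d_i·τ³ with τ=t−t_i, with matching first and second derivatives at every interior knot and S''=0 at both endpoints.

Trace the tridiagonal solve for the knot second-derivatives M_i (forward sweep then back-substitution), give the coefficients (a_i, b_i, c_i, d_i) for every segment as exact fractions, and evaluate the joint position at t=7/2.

  seg 0: a=0 b=-10421/3684 c=0 d=295/1228
  seg 1: a=-2 b=6737/1842 c=2655/1228 d=-1147/921
  seg 2: a=4 b=-4861/1842 c=-6521/1228 d=10865/3684
  seg 3: a=-1 b=-16253/3684 c=1086/307 d=-4147/3684
  seg 4: a=-3 b=-1315/1842 c=197/1228 d=-197/7368
S(7/2) = 1049/4912

Δ: Δ0=-2/3, Δ1=3, Δ2=-5, Δ3=-2, Δ4=-1/2
row 1: diag=10, rhs=22; c'=1/5, d'=11/5
row 2: denom=6−2·1/5=28/5; d'=(-48−2·11/5)/(28/5)=-131/14
row 3: denom=4−1·5/28=107/28; d'=(18−1·-131/14)/(107/28)=766/107
row 4: denom=6−1·28/107=614/107; d'=(9−1·766/107)/(614/107)=197/614
back: M4=197/614
back: M3=766/107−28/107·197/614=2172/307
back: M2=-131/14−5/28·2172/307=-6521/614
back: M1=11/5−1/5·-6521/614=2655/614
M: M0=0, M1=2655/614, M2=-6521/614, M3=2172/307, M4=197/614, M5=0
seg 0: a=0, c=M0/2=0, d=(M1−M0)/(6·3)=295/1228, b=Δ0−h0·(2M0+M1)/6=-10421/3684
seg 1: a=-2, c=M1/2=2655/1228, d=(M2−M1)/(6·2)=-1147/921, b=Δ1−h1·(2M1+M2)/6=6737/1842
seg 2: a=4, c=M2/2=-6521/1228, d=(M3−M2)/(6·1)=10865/3684, b=Δ2−h2·(2M2+M3)/6=-4861/1842
seg 3: a=-1, c=M3/2=1086/307, d=(M4−M3)/(6·1)=-4147/3684, b=Δ3−h3·(2M3+M4)/6=-16253/3684
seg 4: a=-3, c=M4/2=197/1228, d=(M5−M4)/(6·2)=-197/7368, b=Δ4−h4·(2M4+M5)/6=-1315/1842
t_q=7/2 → seg 1, τ=1/2; S=-2+6737/1842·τ+2655/1228·τ²+-1147/921·τ³=1049/4912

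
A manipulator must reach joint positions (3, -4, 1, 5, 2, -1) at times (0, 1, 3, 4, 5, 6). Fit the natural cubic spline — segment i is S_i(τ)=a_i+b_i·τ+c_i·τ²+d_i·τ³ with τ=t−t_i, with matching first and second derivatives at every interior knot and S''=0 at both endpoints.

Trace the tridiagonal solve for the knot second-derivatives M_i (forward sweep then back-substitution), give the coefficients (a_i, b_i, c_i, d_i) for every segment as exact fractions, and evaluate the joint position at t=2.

Δ: Δ0=-7, Δ1=5/2, Δ2=4, Δ3=-3, Δ4=-3
row 1: diag=6, rhs=57; c'=1/3, d'=19/2
row 2: denom=6−2·1/3=16/3; d'=(9−2·19/2)/(16/3)=-15/8
row 3: denom=4−1·3/16=61/16; d'=(-42−1·-15/8)/(61/16)=-642/61
row 4: denom=4−1·16/61=228/61; d'=(0−1·-642/61)/(228/61)=107/38
back: M4=107/38
back: M3=-642/61−16/61·107/38=-214/19
back: M2=-15/8−3/16·-214/19=9/38
back: M1=19/2−1/3·9/38=179/19
M: M0=0, M1=179/19, M2=9/38, M3=-214/19, M4=107/38, M5=0
seg 0: a=3, c=M0/2=0, d=(M1−M0)/(6·1)=179/114, b=Δ0−h0·(2M0+M1)/6=-977/114
seg 1: a=-4, c=M1/2=179/38, d=(M2−M1)/(6·2)=-349/456, b=Δ1−h1·(2M1+M2)/6=-220/57
seg 2: a=1, c=M2/2=9/76, d=(M3−M2)/(6·1)=-23/12, b=Δ2−h2·(2M2+M3)/6=661/114
seg 3: a=5, c=M3/2=-107/19, d=(M4−M3)/(6·1)=535/228, b=Δ3−h3·(2M3+M4)/6=65/228
seg 4: a=2, c=M4/2=107/76, d=(M5−M4)/(6·1)=-107/228, b=Δ4−h4·(2M4+M5)/6=-449/114
t_q=2 → seg 1, τ=1; S=-4+-220/57·τ+179/38·τ²+-349/456·τ³=-595/152

  seg 0: a=3 b=-977/114 c=0 d=179/114
  seg 1: a=-4 b=-220/57 c=179/38 d=-349/456
  seg 2: a=1 b=661/114 c=9/76 d=-23/12
  seg 3: a=5 b=65/228 c=-107/19 d=535/228
  seg 4: a=2 b=-449/114 c=107/76 d=-107/228
S(2) = -595/152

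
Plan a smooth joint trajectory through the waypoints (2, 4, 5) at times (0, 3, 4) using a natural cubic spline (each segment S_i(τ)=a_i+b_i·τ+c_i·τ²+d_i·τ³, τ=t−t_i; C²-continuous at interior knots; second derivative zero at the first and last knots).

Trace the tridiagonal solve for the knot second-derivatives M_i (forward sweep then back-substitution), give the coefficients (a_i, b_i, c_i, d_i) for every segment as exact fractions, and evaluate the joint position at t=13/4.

Δ: Δ0=2/3, Δ1=1
row 1: diag=8, rhs=2; c'=1/8, d'=1/4
back: M1=1/4
M: M0=0, M1=1/4, M2=0
seg 0: a=2, c=M0/2=0, d=(M1−M0)/(6·3)=1/72, b=Δ0−h0·(2M0+M1)/6=13/24
seg 1: a=4, c=M1/2=1/8, d=(M2−M1)/(6·1)=-1/24, b=Δ1−h1·(2M1+M2)/6=11/12
t_q=13/4 → seg 1, τ=1/4; S=4+11/12·τ+1/8·τ²+-1/24·τ³=2169/512

  seg 0: a=2 b=13/24 c=0 d=1/72
  seg 1: a=4 b=11/12 c=1/8 d=-1/24
S(13/4) = 2169/512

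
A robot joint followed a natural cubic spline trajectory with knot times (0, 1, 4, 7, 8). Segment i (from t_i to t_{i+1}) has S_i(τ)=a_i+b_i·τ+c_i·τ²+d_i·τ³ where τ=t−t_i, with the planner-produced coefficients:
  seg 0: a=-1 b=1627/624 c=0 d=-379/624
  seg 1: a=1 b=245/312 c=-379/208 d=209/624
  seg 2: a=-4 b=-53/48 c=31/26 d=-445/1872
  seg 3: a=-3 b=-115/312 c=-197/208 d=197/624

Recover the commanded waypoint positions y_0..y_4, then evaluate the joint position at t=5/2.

y_0 = S_0(0) = a_0 = -1
y_1 = S_1(0) = a_1 = 1
y_2 = S_2(0) = a_2 = -4
y_3 = S_3(0) = a_3 = -3
y_4 = S_3(1) = -4
t_q=5/2 is in segment 1 (τ=3/2); S_1(τ)=-1317/1664

y_0=-1 y_1=1 y_2=-4 y_3=-3 y_4=-4
S(5/2) = -1317/1664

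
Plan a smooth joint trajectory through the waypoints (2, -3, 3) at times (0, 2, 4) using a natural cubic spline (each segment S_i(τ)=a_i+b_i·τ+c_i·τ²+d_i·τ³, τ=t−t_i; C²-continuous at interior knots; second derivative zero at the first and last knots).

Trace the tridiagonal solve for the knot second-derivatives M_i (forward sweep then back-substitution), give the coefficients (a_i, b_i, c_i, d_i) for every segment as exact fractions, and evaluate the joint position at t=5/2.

Δ: Δ0=-5/2, Δ1=3
row 1: diag=8, rhs=33; c'=1/4, d'=33/8
back: M1=33/8
M: M0=0, M1=33/8, M2=0
seg 0: a=2, c=M0/2=0, d=(M1−M0)/(6·2)=11/32, b=Δ0−h0·(2M0+M1)/6=-31/8
seg 1: a=-3, c=M1/2=33/16, d=(M2−M1)/(6·2)=-11/32, b=Δ1−h1·(2M1+M2)/6=1/4
t_q=5/2 → seg 1, τ=1/2; S=-3+1/4·τ+33/16·τ²+-11/32·τ³=-615/256

  seg 0: a=2 b=-31/8 c=0 d=11/32
  seg 1: a=-3 b=1/4 c=33/16 d=-11/32
S(5/2) = -615/256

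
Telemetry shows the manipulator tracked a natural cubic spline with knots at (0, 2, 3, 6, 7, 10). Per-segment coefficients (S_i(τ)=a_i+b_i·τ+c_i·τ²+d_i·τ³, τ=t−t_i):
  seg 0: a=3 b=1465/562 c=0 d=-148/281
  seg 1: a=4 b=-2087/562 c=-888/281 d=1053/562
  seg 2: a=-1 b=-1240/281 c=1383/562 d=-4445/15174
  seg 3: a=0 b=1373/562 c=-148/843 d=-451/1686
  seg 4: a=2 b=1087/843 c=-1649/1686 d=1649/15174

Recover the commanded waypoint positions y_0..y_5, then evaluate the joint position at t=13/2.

y_0=3 y_1=4 y_2=-1 y_3=0 y_4=2 y_5=0
S(13/2) = 15433/13488

y_0 = S_0(0) = a_0 = 3
y_1 = S_1(0) = a_1 = 4
y_2 = S_2(0) = a_2 = -1
y_3 = S_3(0) = a_3 = 0
y_4 = S_4(0) = a_4 = 2
y_5 = S_4(3) = 0
t_q=13/2 is in segment 3 (τ=1/2); S_3(τ)=15433/13488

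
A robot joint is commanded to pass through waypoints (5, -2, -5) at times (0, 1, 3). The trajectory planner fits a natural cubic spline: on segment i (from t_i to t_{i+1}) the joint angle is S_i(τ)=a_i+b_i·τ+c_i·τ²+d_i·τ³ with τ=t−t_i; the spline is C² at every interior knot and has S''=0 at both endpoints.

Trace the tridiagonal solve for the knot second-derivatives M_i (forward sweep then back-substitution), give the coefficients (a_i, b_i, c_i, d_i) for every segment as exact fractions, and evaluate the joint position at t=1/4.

Δ: Δ0=-7, Δ1=-3/2
row 1: diag=6, rhs=33; c'=1/3, d'=11/2
back: M1=11/2
M: M0=0, M1=11/2, M2=0
seg 0: a=5, c=M0/2=0, d=(M1−M0)/(6·1)=11/12, b=Δ0−h0·(2M0+M1)/6=-95/12
seg 1: a=-2, c=M1/2=11/4, d=(M2−M1)/(6·2)=-11/24, b=Δ1−h1·(2M1+M2)/6=-31/6
t_q=1/4 → seg 0, τ=1/4; S=5+-95/12·τ+0·τ²+11/12·τ³=777/256

  seg 0: a=5 b=-95/12 c=0 d=11/12
  seg 1: a=-2 b=-31/6 c=11/4 d=-11/24
S(1/4) = 777/256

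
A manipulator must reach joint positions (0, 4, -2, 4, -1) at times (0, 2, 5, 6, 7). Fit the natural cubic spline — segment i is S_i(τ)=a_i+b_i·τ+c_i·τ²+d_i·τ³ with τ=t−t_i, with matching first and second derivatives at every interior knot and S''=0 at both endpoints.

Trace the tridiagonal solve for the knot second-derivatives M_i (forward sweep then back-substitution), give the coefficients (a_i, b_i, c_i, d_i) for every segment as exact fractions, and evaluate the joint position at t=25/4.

Δ: Δ0=2, Δ1=-2, Δ2=6, Δ3=-5
row 1: diag=10, rhs=-24; c'=3/10, d'=-12/5
row 2: denom=8−3·3/10=71/10; d'=(48−3·-12/5)/(71/10)=552/71
row 3: denom=4−1·10/71=274/71; d'=(-66−1·552/71)/(274/71)=-2619/137
back: M3=-2619/137
back: M2=552/71−10/71·-2619/137=1434/137
back: M1=-12/5−3/10·1434/137=-759/137
M: M0=0, M1=-759/137, M2=1434/137, M3=-2619/137, M4=0
seg 0: a=0, c=M0/2=0, d=(M1−M0)/(6·2)=-253/548, b=Δ0−h0·(2M0+M1)/6=527/137
seg 1: a=4, c=M1/2=-759/274, d=(M2−M1)/(6·3)=731/822, b=Δ1−h1·(2M1+M2)/6=-232/137
seg 2: a=-2, c=M2/2=717/137, d=(M3−M2)/(6·1)=-1351/274, b=Δ2−h2·(2M2+M3)/6=1561/274
seg 3: a=4, c=M3/2=-2619/274, d=(M4−M3)/(6·1)=873/274, b=Δ3−h3·(2M3+M4)/6=188/137
t_q=25/4 → seg 3, τ=1/4; S=4+188/137·τ+-2619/274·τ²+873/274·τ³=66557/17536

  seg 0: a=0 b=527/137 c=0 d=-253/548
  seg 1: a=4 b=-232/137 c=-759/274 d=731/822
  seg 2: a=-2 b=1561/274 c=717/137 d=-1351/274
  seg 3: a=4 b=188/137 c=-2619/274 d=873/274
S(25/4) = 66557/17536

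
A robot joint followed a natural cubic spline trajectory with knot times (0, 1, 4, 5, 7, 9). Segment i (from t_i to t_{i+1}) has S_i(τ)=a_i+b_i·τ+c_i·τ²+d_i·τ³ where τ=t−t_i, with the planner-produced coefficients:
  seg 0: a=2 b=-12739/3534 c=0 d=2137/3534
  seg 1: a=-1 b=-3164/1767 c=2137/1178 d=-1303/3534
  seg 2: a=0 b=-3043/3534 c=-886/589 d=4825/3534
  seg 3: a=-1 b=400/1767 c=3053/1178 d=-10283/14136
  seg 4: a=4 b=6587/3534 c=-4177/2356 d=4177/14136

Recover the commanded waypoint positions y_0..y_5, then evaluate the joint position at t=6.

y_0=2 y_1=-1 y_2=0 y_3=-1 y_4=4 y_5=3
S(6) = 5139/4712

y_0 = S_0(0) = a_0 = 2
y_1 = S_1(0) = a_1 = -1
y_2 = S_2(0) = a_2 = 0
y_3 = S_3(0) = a_3 = -1
y_4 = S_4(0) = a_4 = 4
y_5 = S_4(2) = 3
t_q=6 is in segment 3 (τ=1); S_3(τ)=5139/4712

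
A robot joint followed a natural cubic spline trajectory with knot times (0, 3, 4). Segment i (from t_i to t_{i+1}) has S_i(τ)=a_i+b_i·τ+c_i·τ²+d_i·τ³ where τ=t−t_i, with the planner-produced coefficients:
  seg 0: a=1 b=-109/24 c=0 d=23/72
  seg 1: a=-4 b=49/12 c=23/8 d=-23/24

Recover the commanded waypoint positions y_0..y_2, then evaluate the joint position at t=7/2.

y_0=1 y_1=-4 y_2=2
S(7/2) = -87/64

y_0 = S_0(0) = a_0 = 1
y_1 = S_1(0) = a_1 = -4
y_2 = S_1(1) = 2
t_q=7/2 is in segment 1 (τ=1/2); S_1(τ)=-87/64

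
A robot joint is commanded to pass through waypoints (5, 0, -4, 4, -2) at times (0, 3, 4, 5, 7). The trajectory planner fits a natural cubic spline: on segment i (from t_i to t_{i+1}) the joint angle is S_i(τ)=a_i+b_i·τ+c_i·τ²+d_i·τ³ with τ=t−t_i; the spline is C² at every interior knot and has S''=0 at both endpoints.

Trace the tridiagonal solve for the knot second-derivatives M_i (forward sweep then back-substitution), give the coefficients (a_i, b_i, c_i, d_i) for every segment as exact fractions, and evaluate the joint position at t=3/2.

  seg 0: a=5 b=170/267 c=0 d=-205/801
  seg 1: a=0 b=-1675/267 c=-205/89 d=1222/267
  seg 2: a=-4 b=761/267 c=1017/89 d=-1676/267
  seg 3: a=4 b=1835/267 c=-659/89 d=659/534
S(3/2) = 3625/712

Δ: Δ0=-5/3, Δ1=-4, Δ2=8, Δ3=-3
row 1: diag=8, rhs=-14; c'=1/8, d'=-7/4
row 2: denom=4−1·1/8=31/8; d'=(72−1·-7/4)/(31/8)=590/31
row 3: denom=6−1·8/31=178/31; d'=(-66−1·590/31)/(178/31)=-1318/89
back: M3=-1318/89
back: M2=590/31−8/31·-1318/89=2034/89
back: M1=-7/4−1/8·2034/89=-410/89
M: M0=0, M1=-410/89, M2=2034/89, M3=-1318/89, M4=0
seg 0: a=5, c=M0/2=0, d=(M1−M0)/(6·3)=-205/801, b=Δ0−h0·(2M0+M1)/6=170/267
seg 1: a=0, c=M1/2=-205/89, d=(M2−M1)/(6·1)=1222/267, b=Δ1−h1·(2M1+M2)/6=-1675/267
seg 2: a=-4, c=M2/2=1017/89, d=(M3−M2)/(6·1)=-1676/267, b=Δ2−h2·(2M2+M3)/6=761/267
seg 3: a=4, c=M3/2=-659/89, d=(M4−M3)/(6·2)=659/534, b=Δ3−h3·(2M3+M4)/6=1835/267
t_q=3/2 → seg 0, τ=3/2; S=5+170/267·τ+0·τ²+-205/801·τ³=3625/712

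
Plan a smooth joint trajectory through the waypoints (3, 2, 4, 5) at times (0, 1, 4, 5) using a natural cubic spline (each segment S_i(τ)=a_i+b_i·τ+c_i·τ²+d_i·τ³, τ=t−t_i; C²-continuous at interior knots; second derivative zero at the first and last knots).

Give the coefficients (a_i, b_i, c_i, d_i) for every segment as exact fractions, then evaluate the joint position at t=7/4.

  seg 0: a=3 b=-202/165 c=0 d=37/165
  seg 1: a=2 b=-91/165 c=37/55 d=-4/45
  seg 2: a=4 b=179/165 c=-7/55 d=7/165
S(7/4) = 106/55

Δ: Δ0=-1, Δ1=2/3, Δ2=1
row 1: diag=8, rhs=10; c'=3/8, d'=5/4
row 2: denom=8−3·3/8=55/8; d'=(2−3·5/4)/(55/8)=-14/55
back: M2=-14/55
back: M1=5/4−3/8·-14/55=74/55
M: M0=0, M1=74/55, M2=-14/55, M3=0
seg 0: a=3, c=M0/2=0, d=(M1−M0)/(6·1)=37/165, b=Δ0−h0·(2M0+M1)/6=-202/165
seg 1: a=2, c=M1/2=37/55, d=(M2−M1)/(6·3)=-4/45, b=Δ1−h1·(2M1+M2)/6=-91/165
seg 2: a=4, c=M2/2=-7/55, d=(M3−M2)/(6·1)=7/165, b=Δ2−h2·(2M2+M3)/6=179/165
t_q=7/4 → seg 1, τ=3/4; S=2+-91/165·τ+37/55·τ²+-4/45·τ³=106/55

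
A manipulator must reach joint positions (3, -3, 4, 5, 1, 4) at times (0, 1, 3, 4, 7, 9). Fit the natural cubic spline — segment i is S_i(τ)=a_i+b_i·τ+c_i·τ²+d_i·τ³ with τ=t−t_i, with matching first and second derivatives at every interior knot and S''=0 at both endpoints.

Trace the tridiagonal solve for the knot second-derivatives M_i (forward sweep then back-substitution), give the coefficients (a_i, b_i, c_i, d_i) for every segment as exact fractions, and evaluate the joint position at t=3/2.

Δ: Δ0=-6, Δ1=7/2, Δ2=1, Δ3=-4/3, Δ4=3/2
row 1: diag=6, rhs=57; c'=1/3, d'=19/2
row 2: denom=6−2·1/3=16/3; d'=(-15−2·19/2)/(16/3)=-51/8
row 3: denom=8−1·3/16=125/16; d'=(-14−1·-51/8)/(125/16)=-122/125
row 4: denom=10−3·48/125=1106/125; d'=(17−3·-122/125)/(1106/125)=2491/1106
back: M4=2491/1106
back: M3=-122/125−48/125·2491/1106=-1018/553
back: M2=-51/8−3/16·-1018/553=-6669/1106
back: M1=19/2−1/3·-6669/1106=6365/553
M: M0=0, M1=6365/553, M2=-6669/1106, M3=-1018/553, M4=2491/1106, M5=0
seg 0: a=3, c=M0/2=0, d=(M1−M0)/(6·1)=6365/3318, b=Δ0−h0·(2M0+M1)/6=-26273/3318
seg 1: a=-3, c=M1/2=6365/1106, d=(M2−M1)/(6·2)=-19399/13272, b=Δ1−h1·(2M1+M2)/6=-3589/1659
seg 2: a=4, c=M2/2=-6669/2212, d=(M3−M2)/(6·1)=4633/6636, b=Δ2−h2·(2M2+M3)/6=11005/3318
seg 3: a=5, c=M3/2=-509/553, d=(M4−M3)/(6·3)=503/2212, b=Δ3−h3·(2M3+M4)/6=-4105/6636
seg 4: a=1, c=M4/2=2491/2212, d=(M5−M4)/(6·2)=-2491/13272, b=Δ4−h4·(2M4+M5)/6=-5/3318
t_q=3/2 → seg 1, τ=1/2; S=-3+-3589/1659·τ+6365/1106·τ²+-19399/13272·τ³=-100005/35392

  seg 0: a=3 b=-26273/3318 c=0 d=6365/3318
  seg 1: a=-3 b=-3589/1659 c=6365/1106 d=-19399/13272
  seg 2: a=4 b=11005/3318 c=-6669/2212 d=4633/6636
  seg 3: a=5 b=-4105/6636 c=-509/553 d=503/2212
  seg 4: a=1 b=-5/3318 c=2491/2212 d=-2491/13272
S(3/2) = -100005/35392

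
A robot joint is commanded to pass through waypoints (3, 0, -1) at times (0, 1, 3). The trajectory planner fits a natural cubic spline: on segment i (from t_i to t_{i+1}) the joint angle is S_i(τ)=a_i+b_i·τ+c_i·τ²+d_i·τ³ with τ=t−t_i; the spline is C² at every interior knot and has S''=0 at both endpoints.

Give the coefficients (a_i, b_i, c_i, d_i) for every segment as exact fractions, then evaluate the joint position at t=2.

  seg 0: a=3 b=-41/12 c=0 d=5/12
  seg 1: a=0 b=-13/6 c=5/4 d=-5/24
S(2) = -9/8

Δ: Δ0=-3, Δ1=-1/2
row 1: diag=6, rhs=15; c'=1/3, d'=5/2
back: M1=5/2
M: M0=0, M1=5/2, M2=0
seg 0: a=3, c=M0/2=0, d=(M1−M0)/(6·1)=5/12, b=Δ0−h0·(2M0+M1)/6=-41/12
seg 1: a=0, c=M1/2=5/4, d=(M2−M1)/(6·2)=-5/24, b=Δ1−h1·(2M1+M2)/6=-13/6
t_q=2 → seg 1, τ=1; S=0+-13/6·τ+5/4·τ²+-5/24·τ³=-9/8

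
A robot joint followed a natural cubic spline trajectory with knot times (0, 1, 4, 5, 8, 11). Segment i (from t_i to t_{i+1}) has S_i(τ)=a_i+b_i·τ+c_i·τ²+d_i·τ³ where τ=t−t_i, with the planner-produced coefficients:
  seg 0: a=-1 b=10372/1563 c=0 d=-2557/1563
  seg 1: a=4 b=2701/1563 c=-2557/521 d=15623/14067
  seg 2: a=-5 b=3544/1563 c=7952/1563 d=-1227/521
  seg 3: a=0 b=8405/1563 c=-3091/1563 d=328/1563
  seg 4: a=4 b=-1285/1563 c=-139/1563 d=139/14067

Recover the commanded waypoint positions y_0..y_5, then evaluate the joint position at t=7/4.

y_0 = S_0(0) = a_0 = -1
y_1 = S_1(0) = a_1 = 4
y_2 = S_2(0) = a_2 = -5
y_3 = S_3(0) = a_3 = 0
y_4 = S_4(0) = a_4 = 4
y_5 = S_4(3) = 1
t_q=7/4 is in segment 1 (τ=3/4); S_1(τ)=100163/33344

y_0=-1 y_1=4 y_2=-5 y_3=0 y_4=4 y_5=1
S(7/4) = 100163/33344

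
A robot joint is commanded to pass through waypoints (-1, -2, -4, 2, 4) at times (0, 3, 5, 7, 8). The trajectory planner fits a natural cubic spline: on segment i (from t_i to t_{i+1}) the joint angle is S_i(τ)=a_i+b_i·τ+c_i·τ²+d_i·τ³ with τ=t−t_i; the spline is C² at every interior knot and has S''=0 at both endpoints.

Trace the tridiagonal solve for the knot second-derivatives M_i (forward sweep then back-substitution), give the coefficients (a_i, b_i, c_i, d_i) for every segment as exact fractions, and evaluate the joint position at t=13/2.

Δ: Δ0=-1/3, Δ1=-1, Δ2=3, Δ3=2
row 1: diag=10, rhs=-4; c'=1/5, d'=-2/5
row 2: denom=8−2·1/5=38/5; d'=(24−2·-2/5)/(38/5)=62/19
row 3: denom=6−2·5/19=104/19; d'=(-6−2·62/19)/(104/19)=-119/52
back: M3=-119/52
back: M2=62/19−5/19·-119/52=201/52
back: M1=-2/5−1/5·201/52=-61/52
M: M0=0, M1=-61/52, M2=201/52, M3=-119/52, M4=0
seg 0: a=-1, c=M0/2=0, d=(M1−M0)/(6·3)=-61/936, b=Δ0−h0·(2M0+M1)/6=79/312
seg 1: a=-2, c=M1/2=-61/104, d=(M2−M1)/(6·2)=131/312, b=Δ1−h1·(2M1+M2)/6=-235/156
seg 2: a=-4, c=M2/2=201/104, d=(M3−M2)/(6·2)=-20/39, b=Δ2−h2·(2M2+M3)/6=185/156
seg 3: a=2, c=M3/2=-119/104, d=(M4−M3)/(6·1)=119/312, b=Δ3−h3·(2M3+M4)/6=431/156
t_q=13/2 → seg 2, τ=3/2; S=-4+185/156·τ+201/104·τ²+-20/39·τ³=165/416

  seg 0: a=-1 b=79/312 c=0 d=-61/936
  seg 1: a=-2 b=-235/156 c=-61/104 d=131/312
  seg 2: a=-4 b=185/156 c=201/104 d=-20/39
  seg 3: a=2 b=431/156 c=-119/104 d=119/312
S(13/2) = 165/416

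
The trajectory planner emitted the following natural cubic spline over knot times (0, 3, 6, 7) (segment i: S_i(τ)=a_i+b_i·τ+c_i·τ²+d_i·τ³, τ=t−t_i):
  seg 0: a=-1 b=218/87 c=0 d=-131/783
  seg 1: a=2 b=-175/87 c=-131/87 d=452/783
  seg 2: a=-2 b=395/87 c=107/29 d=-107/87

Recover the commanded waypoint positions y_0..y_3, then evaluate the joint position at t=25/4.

y_0 = S_0(0) = a_0 = -1
y_1 = S_1(0) = a_1 = 2
y_2 = S_2(0) = a_2 = -2
y_3 = S_2(1) = 5
t_q=25/4 is in segment 2 (τ=1/4); S_2(τ)=-1213/1856

y_0=-1 y_1=2 y_2=-2 y_3=5
S(25/4) = -1213/1856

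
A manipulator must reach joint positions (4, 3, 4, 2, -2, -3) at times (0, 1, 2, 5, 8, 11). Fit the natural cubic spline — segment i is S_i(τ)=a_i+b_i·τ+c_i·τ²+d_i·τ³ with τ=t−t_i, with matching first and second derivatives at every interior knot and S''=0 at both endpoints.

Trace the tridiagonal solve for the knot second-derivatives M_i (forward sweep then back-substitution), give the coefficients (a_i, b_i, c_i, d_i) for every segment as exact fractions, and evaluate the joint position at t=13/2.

Δ: Δ0=-1, Δ1=1, Δ2=-2/3, Δ3=-4/3, Δ4=-1/3
row 1: diag=4, rhs=12; c'=1/4, d'=3
row 2: denom=8−1·1/4=31/4; d'=(-10−1·3)/(31/4)=-52/31
row 3: denom=12−3·12/31=336/31; d'=(-4−3·-52/31)/(336/31)=2/21
row 4: denom=12−3·31/112=1251/112; d'=(6−3·2/21)/(1251/112)=640/1251
back: M4=640/1251
back: M3=2/21−31/112·640/1251=-58/1251
back: M2=-52/31−12/31·-58/1251=-692/417
back: M1=3−1/4·-692/417=1424/417
M: M0=0, M1=1424/417, M2=-692/417, M3=-58/1251, M4=640/1251, M5=0
seg 0: a=4, c=M0/2=0, d=(M1−M0)/(6·1)=712/1251, b=Δ0−h0·(2M0+M1)/6=-1963/1251
seg 1: a=3, c=M1/2=712/417, d=(M2−M1)/(6·1)=-1058/1251, b=Δ1−h1·(2M1+M2)/6=173/1251
seg 2: a=4, c=M2/2=-346/417, d=(M3−M2)/(6·3)=1009/11259, b=Δ2−h2·(2M2+M3)/6=1271/1251
seg 3: a=2, c=M3/2=-29/1251, d=(M4−M3)/(6·3)=349/11259, b=Δ3−h3·(2M3+M4)/6=-1930/1251
seg 4: a=-2, c=M4/2=320/1251, d=(M5−M4)/(6·3)=-320/11259, b=Δ4−h4·(2M4+M5)/6=-1057/1251
t_q=13/2 → seg 3, τ=3/2; S=2+-1930/1251·τ+-29/1251·τ²+349/11259·τ³=-291/1112

  seg 0: a=4 b=-1963/1251 c=0 d=712/1251
  seg 1: a=3 b=173/1251 c=712/417 d=-1058/1251
  seg 2: a=4 b=1271/1251 c=-346/417 d=1009/11259
  seg 3: a=2 b=-1930/1251 c=-29/1251 d=349/11259
  seg 4: a=-2 b=-1057/1251 c=320/1251 d=-320/11259
S(13/2) = -291/1112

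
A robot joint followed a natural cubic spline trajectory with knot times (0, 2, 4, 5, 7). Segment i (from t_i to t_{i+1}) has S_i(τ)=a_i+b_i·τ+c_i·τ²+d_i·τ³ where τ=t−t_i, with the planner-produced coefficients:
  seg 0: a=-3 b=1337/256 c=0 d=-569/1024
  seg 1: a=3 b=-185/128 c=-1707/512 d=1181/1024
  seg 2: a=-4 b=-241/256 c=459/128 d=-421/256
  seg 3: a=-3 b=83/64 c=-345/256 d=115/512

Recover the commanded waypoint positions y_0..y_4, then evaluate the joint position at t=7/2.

y_0=-3 y_1=3 y_2=-4 y_3=-3 y_4=-4
S(7/2) = -22749/8192

y_0 = S_0(0) = a_0 = -3
y_1 = S_1(0) = a_1 = 3
y_2 = S_2(0) = a_2 = -4
y_3 = S_3(0) = a_3 = -3
y_4 = S_3(2) = -4
t_q=7/2 is in segment 1 (τ=3/2); S_1(τ)=-22749/8192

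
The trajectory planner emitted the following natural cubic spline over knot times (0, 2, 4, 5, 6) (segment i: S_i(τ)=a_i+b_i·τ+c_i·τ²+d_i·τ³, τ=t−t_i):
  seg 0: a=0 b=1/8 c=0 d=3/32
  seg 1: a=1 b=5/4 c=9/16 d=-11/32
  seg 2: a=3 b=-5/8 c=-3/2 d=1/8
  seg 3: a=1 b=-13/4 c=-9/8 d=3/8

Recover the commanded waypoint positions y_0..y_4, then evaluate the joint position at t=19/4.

y_0=0 y_1=1 y_2=3 y_3=1 y_4=-3
S(19/4) = 891/512

y_0 = S_0(0) = a_0 = 0
y_1 = S_1(0) = a_1 = 1
y_2 = S_2(0) = a_2 = 3
y_3 = S_3(0) = a_3 = 1
y_4 = S_3(1) = -3
t_q=19/4 is in segment 2 (τ=3/4); S_2(τ)=891/512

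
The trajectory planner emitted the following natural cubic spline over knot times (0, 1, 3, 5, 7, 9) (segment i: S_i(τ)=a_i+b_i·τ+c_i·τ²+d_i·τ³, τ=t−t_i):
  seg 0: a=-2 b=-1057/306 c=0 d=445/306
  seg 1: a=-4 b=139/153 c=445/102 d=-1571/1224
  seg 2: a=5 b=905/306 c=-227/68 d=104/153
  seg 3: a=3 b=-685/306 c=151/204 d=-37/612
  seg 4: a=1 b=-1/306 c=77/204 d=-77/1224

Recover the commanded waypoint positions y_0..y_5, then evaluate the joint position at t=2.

y_0=-2 y_1=-4 y_2=5 y_3=3 y_4=1 y_5=2
S(2) = -5/408

y_0 = S_0(0) = a_0 = -2
y_1 = S_1(0) = a_1 = -4
y_2 = S_2(0) = a_2 = 5
y_3 = S_3(0) = a_3 = 3
y_4 = S_4(0) = a_4 = 1
y_5 = S_4(2) = 2
t_q=2 is in segment 1 (τ=1); S_1(τ)=-5/408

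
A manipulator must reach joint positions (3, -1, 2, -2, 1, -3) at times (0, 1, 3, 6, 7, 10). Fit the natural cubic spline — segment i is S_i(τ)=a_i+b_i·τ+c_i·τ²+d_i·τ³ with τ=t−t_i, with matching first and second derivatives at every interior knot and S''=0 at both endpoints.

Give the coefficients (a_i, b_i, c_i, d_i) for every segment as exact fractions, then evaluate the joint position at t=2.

Δ: Δ0=-4, Δ1=3/2, Δ2=-4/3, Δ3=3, Δ4=-4/3
row 1: diag=6, rhs=33; c'=1/3, d'=11/2
row 2: denom=10−2·1/3=28/3; d'=(-17−2·11/2)/(28/3)=-3
row 3: denom=8−3·9/28=197/28; d'=(26−3·-3)/(197/28)=980/197
row 4: denom=8−1·28/197=1548/197; d'=(-26−1·980/197)/(1548/197)=-339/86
back: M4=-339/86
back: M3=980/197−28/197·-339/86=238/43
back: M2=-3−9/28·238/43=-411/86
back: M1=11/2−1/3·-411/86=305/43
M: M0=0, M1=305/43, M2=-411/86, M3=238/43, M4=-339/86, M5=0
seg 0: a=3, c=M0/2=0, d=(M1−M0)/(6·1)=305/258, b=Δ0−h0·(2M0+M1)/6=-1337/258
seg 1: a=-1, c=M1/2=305/86, d=(M2−M1)/(6·2)=-1021/1032, b=Δ1−h1·(2M1+M2)/6=-211/129
seg 2: a=2, c=M2/2=-411/172, d=(M3−M2)/(6·3)=887/1548, b=Δ2−h2·(2M2+M3)/6=175/258
seg 3: a=-2, c=M3/2=119/43, d=(M4−M3)/(6·1)=-815/516, b=Δ3−h3·(2M3+M4)/6=935/516
seg 4: a=1, c=M4/2=-339/172, d=(M5−M4)/(6·3)=113/516, b=Δ4−h4·(2M4+M5)/6=673/258
t_q=2 → seg 1, τ=1; S=-1+-211/129·τ+305/86·τ²+-1021/1032·τ³=-27/344

  seg 0: a=3 b=-1337/258 c=0 d=305/258
  seg 1: a=-1 b=-211/129 c=305/86 d=-1021/1032
  seg 2: a=2 b=175/258 c=-411/172 d=887/1548
  seg 3: a=-2 b=935/516 c=119/43 d=-815/516
  seg 4: a=1 b=673/258 c=-339/172 d=113/516
S(2) = -27/344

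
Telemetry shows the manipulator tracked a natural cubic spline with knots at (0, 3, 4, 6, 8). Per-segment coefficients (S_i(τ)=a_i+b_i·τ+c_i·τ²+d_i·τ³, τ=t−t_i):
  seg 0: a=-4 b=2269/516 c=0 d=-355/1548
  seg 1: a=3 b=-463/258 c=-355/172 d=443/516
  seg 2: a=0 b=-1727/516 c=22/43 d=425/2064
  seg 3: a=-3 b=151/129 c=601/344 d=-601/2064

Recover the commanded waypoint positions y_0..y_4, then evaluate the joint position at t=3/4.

y_0 = S_0(0) = a_0 = -4
y_1 = S_1(0) = a_1 = 3
y_2 = S_2(0) = a_2 = 0
y_3 = S_3(0) = a_3 = -3
y_4 = S_3(2) = 4
t_q=3/4 is in segment 0 (τ=3/4); S_0(τ)=-8793/11008

y_0=-4 y_1=3 y_2=0 y_3=-3 y_4=4
S(3/4) = -8793/11008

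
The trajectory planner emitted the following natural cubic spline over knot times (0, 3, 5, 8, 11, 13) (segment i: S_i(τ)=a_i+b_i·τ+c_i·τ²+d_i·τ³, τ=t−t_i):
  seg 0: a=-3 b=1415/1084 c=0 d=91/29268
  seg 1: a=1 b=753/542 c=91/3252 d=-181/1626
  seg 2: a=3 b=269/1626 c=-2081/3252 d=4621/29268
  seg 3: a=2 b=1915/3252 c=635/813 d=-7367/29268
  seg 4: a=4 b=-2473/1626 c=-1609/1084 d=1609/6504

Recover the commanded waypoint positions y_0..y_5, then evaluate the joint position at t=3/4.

y_0=-3 y_1=1 y_2=3 y_3=2 y_4=4 y_5=-3
S(3/4) = -140117/69376

y_0 = S_0(0) = a_0 = -3
y_1 = S_1(0) = a_1 = 1
y_2 = S_2(0) = a_2 = 3
y_3 = S_3(0) = a_3 = 2
y_4 = S_4(0) = a_4 = 4
y_5 = S_4(2) = -3
t_q=3/4 is in segment 0 (τ=3/4); S_0(τ)=-140117/69376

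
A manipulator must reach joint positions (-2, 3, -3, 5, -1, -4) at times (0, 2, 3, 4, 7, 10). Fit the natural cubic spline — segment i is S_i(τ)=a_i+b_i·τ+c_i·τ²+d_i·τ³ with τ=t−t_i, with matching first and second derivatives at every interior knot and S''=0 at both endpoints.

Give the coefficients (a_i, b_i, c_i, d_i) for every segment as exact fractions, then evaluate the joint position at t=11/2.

  seg 0: a=-2 b=8811/1286 c=0 d=-1399/1286
  seg 1: a=3 b=-7977/1286 c=-4197/643 d=8655/1286
  seg 2: a=-3 b=600/643 c=17571/1286 d=-8483/1286
  seg 3: a=5 b=10893/1286 c=-3939/643 d=10169/11574
  seg 4: a=-1 b=-2934/643 c=2291/1286 d=-2291/11574
S(11/2) = 70859/10288

Δ: Δ0=5/2, Δ1=-6, Δ2=8, Δ3=-2, Δ4=-1
row 1: diag=6, rhs=-51; c'=1/6, d'=-17/2
row 2: denom=4−1·1/6=23/6; d'=(84−1·-17/2)/(23/6)=555/23
row 3: denom=8−1·6/23=178/23; d'=(-60−1·555/23)/(178/23)=-1935/178
row 4: denom=12−3·69/178=1929/178; d'=(6−3·-1935/178)/(1929/178)=2291/643
back: M4=2291/643
back: M3=-1935/178−69/178·2291/643=-7878/643
back: M2=555/23−6/23·-7878/643=17571/643
back: M1=-17/2−1/6·17571/643=-8394/643
M: M0=0, M1=-8394/643, M2=17571/643, M3=-7878/643, M4=2291/643, M5=0
seg 0: a=-2, c=M0/2=0, d=(M1−M0)/(6·2)=-1399/1286, b=Δ0−h0·(2M0+M1)/6=8811/1286
seg 1: a=3, c=M1/2=-4197/643, d=(M2−M1)/(6·1)=8655/1286, b=Δ1−h1·(2M1+M2)/6=-7977/1286
seg 2: a=-3, c=M2/2=17571/1286, d=(M3−M2)/(6·1)=-8483/1286, b=Δ2−h2·(2M2+M3)/6=600/643
seg 3: a=5, c=M3/2=-3939/643, d=(M4−M3)/(6·3)=10169/11574, b=Δ3−h3·(2M3+M4)/6=10893/1286
seg 4: a=-1, c=M4/2=2291/1286, d=(M5−M4)/(6·3)=-2291/11574, b=Δ4−h4·(2M4+M5)/6=-2934/643
t_q=11/2 → seg 3, τ=3/2; S=5+10893/1286·τ+-3939/643·τ²+10169/11574·τ³=70859/10288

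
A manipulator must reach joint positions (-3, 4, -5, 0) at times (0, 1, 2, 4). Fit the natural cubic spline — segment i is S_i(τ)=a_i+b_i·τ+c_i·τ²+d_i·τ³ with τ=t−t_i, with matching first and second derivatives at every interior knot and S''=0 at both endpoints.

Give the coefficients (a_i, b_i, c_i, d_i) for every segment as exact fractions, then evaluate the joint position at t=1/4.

Δ: Δ0=7, Δ1=-9, Δ2=5/2
row 1: diag=4, rhs=-96; c'=1/4, d'=-24
row 2: denom=6−1·1/4=23/4; d'=(69−1·-24)/(23/4)=372/23
back: M2=372/23
back: M1=-24−1/4·372/23=-645/23
M: M0=0, M1=-645/23, M2=372/23, M3=0
seg 0: a=-3, c=M0/2=0, d=(M1−M0)/(6·1)=-215/46, b=Δ0−h0·(2M0+M1)/6=537/46
seg 1: a=4, c=M1/2=-645/46, d=(M2−M1)/(6·1)=339/46, b=Δ1−h1·(2M1+M2)/6=-54/23
seg 2: a=-5, c=M2/2=186/23, d=(M3−M2)/(6·2)=-31/23, b=Δ2−h2·(2M2+M3)/6=-381/46
t_q=1/4 → seg 0, τ=1/4; S=-3+537/46·τ+0·τ²+-215/46·τ³=-455/2944

  seg 0: a=-3 b=537/46 c=0 d=-215/46
  seg 1: a=4 b=-54/23 c=-645/46 d=339/46
  seg 2: a=-5 b=-381/46 c=186/23 d=-31/23
S(1/4) = -455/2944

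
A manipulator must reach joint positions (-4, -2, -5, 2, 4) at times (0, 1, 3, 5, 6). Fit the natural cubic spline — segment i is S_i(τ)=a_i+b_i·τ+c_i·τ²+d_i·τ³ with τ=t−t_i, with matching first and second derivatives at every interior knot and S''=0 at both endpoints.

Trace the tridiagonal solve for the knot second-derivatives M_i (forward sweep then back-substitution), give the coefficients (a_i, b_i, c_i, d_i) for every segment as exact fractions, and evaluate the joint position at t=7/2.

Δ: Δ0=2, Δ1=-3/2, Δ2=7/2, Δ3=2
row 1: diag=6, rhs=-21; c'=1/3, d'=-7/2
row 2: denom=8−2·1/3=22/3; d'=(30−2·-7/2)/(22/3)=111/22
row 3: denom=6−2·3/11=60/11; d'=(-9−2·111/22)/(60/11)=-7/2
back: M3=-7/2
back: M2=111/22−3/11·-7/2=6
back: M1=-7/2−1/3·6=-11/2
M: M0=0, M1=-11/2, M2=6, M3=-7/2, M4=0
seg 0: a=-4, c=M0/2=0, d=(M1−M0)/(6·1)=-11/12, b=Δ0−h0·(2M0+M1)/6=35/12
seg 1: a=-2, c=M1/2=-11/4, d=(M2−M1)/(6·2)=23/24, b=Δ1−h1·(2M1+M2)/6=1/6
seg 2: a=-5, c=M2/2=3, d=(M3−M2)/(6·2)=-19/24, b=Δ2−h2·(2M2+M3)/6=2/3
seg 3: a=2, c=M3/2=-7/4, d=(M4−M3)/(6·1)=7/12, b=Δ3−h3·(2M3+M4)/6=19/6
t_q=7/2 → seg 2, τ=1/2; S=-5+2/3·τ+3·τ²+-19/24·τ³=-257/64

  seg 0: a=-4 b=35/12 c=0 d=-11/12
  seg 1: a=-2 b=1/6 c=-11/4 d=23/24
  seg 2: a=-5 b=2/3 c=3 d=-19/24
  seg 3: a=2 b=19/6 c=-7/4 d=7/12
S(7/2) = -257/64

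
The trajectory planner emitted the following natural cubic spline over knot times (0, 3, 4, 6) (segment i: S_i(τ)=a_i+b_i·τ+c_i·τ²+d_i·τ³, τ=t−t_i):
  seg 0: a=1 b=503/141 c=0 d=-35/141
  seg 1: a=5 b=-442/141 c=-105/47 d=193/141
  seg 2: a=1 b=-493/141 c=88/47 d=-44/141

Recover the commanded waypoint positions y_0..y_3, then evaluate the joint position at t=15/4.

y_0 = S_0(0) = a_0 = 1
y_1 = S_1(0) = a_1 = 5
y_2 = S_2(0) = a_2 = 1
y_3 = S_2(2) = -1
t_q=15/4 is in segment 1 (τ=3/4); S_1(τ)=5925/3008

y_0=1 y_1=5 y_2=1 y_3=-1
S(15/4) = 5925/3008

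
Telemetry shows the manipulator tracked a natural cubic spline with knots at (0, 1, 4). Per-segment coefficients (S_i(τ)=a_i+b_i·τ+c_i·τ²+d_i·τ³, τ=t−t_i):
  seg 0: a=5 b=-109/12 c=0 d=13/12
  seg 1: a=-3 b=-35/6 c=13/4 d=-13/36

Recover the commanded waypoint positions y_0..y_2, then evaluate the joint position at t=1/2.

y_0 = S_0(0) = a_0 = 5
y_1 = S_1(0) = a_1 = -3
y_2 = S_1(3) = -1
t_q=1/2 is in segment 0 (τ=1/2); S_0(τ)=19/32

y_0=5 y_1=-3 y_2=-1
S(1/2) = 19/32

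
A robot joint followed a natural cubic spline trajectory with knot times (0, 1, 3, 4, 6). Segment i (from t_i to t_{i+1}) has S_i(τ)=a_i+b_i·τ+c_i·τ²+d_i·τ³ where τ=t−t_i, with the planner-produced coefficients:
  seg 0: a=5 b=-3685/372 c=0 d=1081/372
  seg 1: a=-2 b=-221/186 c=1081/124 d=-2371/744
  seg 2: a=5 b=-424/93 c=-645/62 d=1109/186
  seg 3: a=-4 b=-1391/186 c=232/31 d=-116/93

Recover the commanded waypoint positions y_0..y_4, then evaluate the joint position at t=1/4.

y_0=5 y_1=-2 y_2=5 y_3=-4 y_4=1
S(1/4) = 20387/7936

y_0 = S_0(0) = a_0 = 5
y_1 = S_1(0) = a_1 = -2
y_2 = S_2(0) = a_2 = 5
y_3 = S_3(0) = a_3 = -4
y_4 = S_3(2) = 1
t_q=1/4 is in segment 0 (τ=1/4); S_0(τ)=20387/7936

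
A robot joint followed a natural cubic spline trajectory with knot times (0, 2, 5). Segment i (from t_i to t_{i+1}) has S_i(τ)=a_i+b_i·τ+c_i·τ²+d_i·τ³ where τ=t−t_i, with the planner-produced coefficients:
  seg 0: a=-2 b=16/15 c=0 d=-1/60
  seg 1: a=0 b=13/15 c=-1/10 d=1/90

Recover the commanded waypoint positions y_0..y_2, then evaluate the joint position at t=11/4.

y_0=-2 y_1=0 y_2=2
S(11/4) = 383/640

y_0 = S_0(0) = a_0 = -2
y_1 = S_1(0) = a_1 = 0
y_2 = S_1(3) = 2
t_q=11/4 is in segment 1 (τ=3/4); S_1(τ)=383/640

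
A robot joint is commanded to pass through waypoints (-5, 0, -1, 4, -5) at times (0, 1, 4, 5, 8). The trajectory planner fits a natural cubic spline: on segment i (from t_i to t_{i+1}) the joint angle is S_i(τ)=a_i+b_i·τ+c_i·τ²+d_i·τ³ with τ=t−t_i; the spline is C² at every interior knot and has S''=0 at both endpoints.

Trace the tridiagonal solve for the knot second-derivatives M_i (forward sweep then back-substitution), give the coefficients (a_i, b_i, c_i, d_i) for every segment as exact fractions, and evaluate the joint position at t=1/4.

  seg 0: a=-5 b=331/54 c=0 d=-61/54
  seg 1: a=0 b=74/27 c=-61/18 d=383/486
  seg 2: a=-1 b=199/54 c=100/27 d=-43/18
  seg 3: a=4 b=106/27 c=-187/54 d=187/486
S(1/4) = -4015/1152

Δ: Δ0=5, Δ1=-1/3, Δ2=5, Δ3=-3
row 1: diag=8, rhs=-32; c'=3/8, d'=-4
row 2: denom=8−3·3/8=55/8; d'=(32−3·-4)/(55/8)=32/5
row 3: denom=8−1·8/55=432/55; d'=(-48−1·32/5)/(432/55)=-187/27
back: M3=-187/27
back: M2=32/5−8/55·-187/27=200/27
back: M1=-4−3/8·200/27=-61/9
M: M0=0, M1=-61/9, M2=200/27, M3=-187/27, M4=0
seg 0: a=-5, c=M0/2=0, d=(M1−M0)/(6·1)=-61/54, b=Δ0−h0·(2M0+M1)/6=331/54
seg 1: a=0, c=M1/2=-61/18, d=(M2−M1)/(6·3)=383/486, b=Δ1−h1·(2M1+M2)/6=74/27
seg 2: a=-1, c=M2/2=100/27, d=(M3−M2)/(6·1)=-43/18, b=Δ2−h2·(2M2+M3)/6=199/54
seg 3: a=4, c=M3/2=-187/54, d=(M4−M3)/(6·3)=187/486, b=Δ3−h3·(2M3+M4)/6=106/27
t_q=1/4 → seg 0, τ=1/4; S=-5+331/54·τ+0·τ²+-61/54·τ³=-4015/1152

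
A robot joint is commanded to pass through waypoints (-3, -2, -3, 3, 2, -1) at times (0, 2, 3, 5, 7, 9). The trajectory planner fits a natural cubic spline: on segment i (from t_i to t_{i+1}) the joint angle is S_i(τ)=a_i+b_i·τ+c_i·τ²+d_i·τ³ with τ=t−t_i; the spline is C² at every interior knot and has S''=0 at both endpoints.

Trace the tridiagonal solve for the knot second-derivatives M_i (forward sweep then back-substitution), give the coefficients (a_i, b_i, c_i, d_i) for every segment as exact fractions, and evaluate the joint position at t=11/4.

Δ: Δ0=1/2, Δ1=-1, Δ2=3, Δ3=-1/2, Δ4=-3/2
row 1: diag=6, rhs=-9; c'=1/6, d'=-3/2
row 2: denom=6−1·1/6=35/6; d'=(24−1·-3/2)/(35/6)=153/35
row 3: denom=8−2·12/35=256/35; d'=(-21−2·153/35)/(256/35)=-1041/256
row 4: denom=8−2·35/128=477/64; d'=(-6−2·-1041/256)/(477/64)=91/318
back: M4=91/318
back: M3=-1041/256−35/128·91/318=-659/159
back: M2=153/35−12/35·-659/159=307/53
back: M1=-3/2−1/6·307/53=-392/159
M: M0=0, M1=-392/159, M2=307/53, M3=-659/159, M4=91/318, M5=0
seg 0: a=-3, c=M0/2=0, d=(M1−M0)/(6·2)=-98/477, b=Δ0−h0·(2M0+M1)/6=1261/954
seg 1: a=-2, c=M1/2=-196/159, d=(M2−M1)/(6·1)=1313/954, b=Δ1−h1·(2M1+M2)/6=-1091/954
seg 2: a=-3, c=M2/2=307/106, d=(M3−M2)/(6·2)=-395/477, b=Δ2−h2·(2M2+M3)/6=248/477
seg 3: a=3, c=M3/2=-659/318, d=(M4−M3)/(6·2)=1409/3816, b=Δ3−h3·(2M3+M4)/6=1034/477
seg 4: a=2, c=M4/2=91/636, d=(M5−M4)/(6·2)=-91/3816, b=Δ4−h4·(2M4+M5)/6=-1613/954
t_q=11/4 → seg 1, τ=3/4; S=-2+-1091/954·τ+-196/159·τ²+1313/954·τ³=-60455/20352

  seg 0: a=-3 b=1261/954 c=0 d=-98/477
  seg 1: a=-2 b=-1091/954 c=-196/159 d=1313/954
  seg 2: a=-3 b=248/477 c=307/106 d=-395/477
  seg 3: a=3 b=1034/477 c=-659/318 d=1409/3816
  seg 4: a=2 b=-1613/954 c=91/636 d=-91/3816
S(11/4) = -60455/20352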